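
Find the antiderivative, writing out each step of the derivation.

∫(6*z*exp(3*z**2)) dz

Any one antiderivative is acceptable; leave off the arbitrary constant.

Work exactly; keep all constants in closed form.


Step 1. Substitute u = z**2, turning ∫(6*z*exp(3*z**2)) dz into ∫(3*exp(3*u)) du: now ∫(3*exp(3*u)) du.
Step 2. Evaluate the standard form: now exp(3*u).
Step 3. Substitute back u = z**2: now exp(3*z**2).
Answer: exp(3*z**2).


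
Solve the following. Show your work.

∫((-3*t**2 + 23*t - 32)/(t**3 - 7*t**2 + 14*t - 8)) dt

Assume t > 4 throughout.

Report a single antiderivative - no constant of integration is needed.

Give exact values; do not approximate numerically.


Step 1. Decompose ∫((-3*t**2 + 23*t - 32)/(t**3 - 7*t**2 + 14*t - 8)) dt by partial fractions, (-3*t**2 + 23*t - 32)/(t**3 - 7*t**2 + 14*t - 8) = -4/(t - 1) - 1/(t - 2) + 2/(t - 4): now ∫(2/(t - 4)) dt + ∫(-1/(t - 2)) dt + ∫(-4/(t - 1)) dt.
Step 2. Evaluate the standard form [assuming t > 1]: now -4*log(t - 1) + ∫(2/(t - 4)) dt + ∫(-1/(t - 2)) dt.
Step 3. Evaluate the standard form [assuming t > 4]: now 2*log(t - 4) - 4*log(t - 1) + ∫(-1/(t - 2)) dt.
Step 4. Evaluate the standard form [assuming t > 2]: now 2*log(t - 4) - log(t - 2) - 4*log(t - 1).
Answer: 2*log(t - 4) - log(t - 2) - 4*log(t - 1).


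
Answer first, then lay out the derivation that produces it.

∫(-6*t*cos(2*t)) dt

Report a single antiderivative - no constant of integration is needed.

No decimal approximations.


The answer is -3*t*sin(2*t) - 3*cos(2*t)/2.
Step 1. Integrate ∫(-6*t*cos(2*t)) dt by parts with u = t, dv = (-6*cos(2*t)) dt, so v = -3*sin(2*t): now -3*t*sin(2*t) + ∫(3*sin(2*t)) dt.
Step 2. Evaluate the standard form: now -3*t*sin(2*t) - 3*cos(2*t)/2.
Answer: -3*t*sin(2*t) - 3*cos(2*t)/2.


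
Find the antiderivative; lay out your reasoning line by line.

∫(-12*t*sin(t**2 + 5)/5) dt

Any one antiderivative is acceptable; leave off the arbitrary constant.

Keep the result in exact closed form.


Step 1. Substitute u = t**2 + 5, turning ∫(-12*t*sin(t**2 + 5)/5) dt into ∫(-6*sin(u)/5) du: now ∫(-6*sin(u)/5) du.
Step 2. Evaluate the standard form: now 6*cos(u)/5.
Step 3. Substitute back u = t**2 + 5: now 6*cos(t**2 + 5)/5.
Answer: 6*cos(t**2 + 5)/5.


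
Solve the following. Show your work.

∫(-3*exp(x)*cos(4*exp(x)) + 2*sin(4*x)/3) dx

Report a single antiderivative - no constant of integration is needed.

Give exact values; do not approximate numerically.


Step 1. Rewrite: now ∫(-3*exp(x)*cos(4*exp(x))) dx + ∫(2*sin(4*x)/3) dx.
Step 2. Substitute u = exp(x), turning ∫(-3*exp(x)*cos(4*exp(x))) dx into ∫(-3*cos(4*u)) du: now ∫(2*sin(4*x)/3) dx + ∫(-3*cos(4*u)) du.
Step 3. Evaluate the standard form: now -3*sin(4*u)/4 + ∫(2*sin(4*x)/3) dx.
Step 4. Substitute back u = exp(x): now -3*sin(4*exp(x))/4 + ∫(2*sin(4*x)/3) dx.
Step 5. Evaluate the standard form: now -3*sin(4*exp(x))/4 - cos(4*x)/6.
Answer: -3*sin(4*exp(x))/4 - cos(4*x)/6.


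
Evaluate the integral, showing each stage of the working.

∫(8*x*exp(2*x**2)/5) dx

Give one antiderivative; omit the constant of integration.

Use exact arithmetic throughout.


Step 1. Substitute u = x**2, turning ∫(8*x*exp(2*x**2)/5) dx into ∫(4*exp(2*u)/5) du: now ∫(4*exp(2*u)/5) du.
Step 2. Evaluate the standard form: now 2*exp(2*u)/5.
Step 3. Substitute back u = x**2: now 2*exp(2*x**2)/5.
Answer: 2*exp(2*x**2)/5.


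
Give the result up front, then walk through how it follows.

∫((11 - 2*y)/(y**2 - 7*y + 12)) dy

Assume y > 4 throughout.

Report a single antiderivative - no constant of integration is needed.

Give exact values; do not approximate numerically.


The answer is 3*log(y - 4) - 5*log(y - 3).
Step 1. Decompose ∫((11 - 2*y)/(y**2 - 7*y + 12)) dy by partial fractions, (11 - 2*y)/(y**2 - 7*y + 12) = -5/(y - 3) + 3/(y - 4): now ∫(3/(y - 4)) dy + ∫(-5/(y - 3)) dy.
Step 2. Evaluate the standard form [assuming y > 4]: now 3*log(y - 4) + ∫(-5/(y - 3)) dy.
Step 3. Evaluate the standard form [assuming y > 3]: now 3*log(y - 4) - 5*log(y - 3).
Answer: 3*log(y - 4) - 5*log(y - 3).


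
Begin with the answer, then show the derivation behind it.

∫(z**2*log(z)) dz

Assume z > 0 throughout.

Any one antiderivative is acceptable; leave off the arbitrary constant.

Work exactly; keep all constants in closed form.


The answer is z**3*log(z)/3 - z**3/9.
Step 1. Integrate ∫(z**2*log(z)) dz by parts with u = log(z), dv = (z**2) dz, so v = z**3/3 [assuming z > 0]: now z**3*log(z)/3 + ∫(-z**2/3) dz.
Step 2. Evaluate the standard form: now z**3*log(z)/3 - z**3/9.
Answer: z**3*log(z)/3 - z**3/9.


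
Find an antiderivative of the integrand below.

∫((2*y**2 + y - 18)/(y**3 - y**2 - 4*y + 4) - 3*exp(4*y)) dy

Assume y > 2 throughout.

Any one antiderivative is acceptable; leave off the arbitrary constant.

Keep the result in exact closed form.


Answer: -3*exp(4*y)/4 - 2*log(y - 2) + 5*log(y - 1) - log(y + 2).


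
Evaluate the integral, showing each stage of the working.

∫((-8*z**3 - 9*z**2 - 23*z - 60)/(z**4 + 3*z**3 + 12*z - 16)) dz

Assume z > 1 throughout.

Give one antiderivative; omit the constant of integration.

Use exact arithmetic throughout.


Step 1. Decompose ∫((-8*z**3 - 9*z**2 - 23*z - 60)/(z**4 + 3*z**3 + 12*z - 16)) dz by partial fractions, (-8*z**3 - 9*z**2 - 23*z - 60)/(z**4 + 3*z**3 + 12*z - 16) = 3/(z**2 + 4) - 4/(z + 4) - 4/(z - 1): now ∫(-4/(z - 1)) dz + ∫(-4/(z + 4)) dz + ∫(3/(z**2 + 4)) dz.
Step 2. Evaluate the standard form [assuming z > 1]: now -4*log(z - 1) + ∫(-4/(z + 4)) dz + ∫(3/(z**2 + 4)) dz.
Step 3. Evaluate the standard form [assuming z > -4]: now -4*log(z - 1) - 4*log(z + 4) + ∫(3/(z**2 + 4)) dz.
Step 4. Evaluate the standard form: now -4*log(z - 1) - 4*log(z + 4) + 3*atan(z/2)/2.
Answer: -4*log(z - 1) - 4*log(z + 4) + 3*atan(z/2)/2.


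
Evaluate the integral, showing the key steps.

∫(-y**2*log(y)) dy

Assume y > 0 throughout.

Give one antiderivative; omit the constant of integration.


Step 1. Integrate ∫(-y**2*log(y)) dy by parts with u = log(y), dv = (-y**2) dy, so v = -y**3/3 [assuming y > 0]: now -y**3*log(y)/3 + ∫(y**2/3) dy.
Step 2. Evaluate the standard form: now -y**3*log(y)/3 + y**3/9.
Answer: -y**3*log(y)/3 + y**3/9.


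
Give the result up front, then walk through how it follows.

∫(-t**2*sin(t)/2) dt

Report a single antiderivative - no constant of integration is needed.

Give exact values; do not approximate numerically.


The answer is t**2*cos(t)/2 - t*sin(t) - cos(t).
Step 1. Integrate ∫(-t**2*sin(t)/2) dt by parts with u = t**2, dv = (-sin(t)/2) dt, so v = cos(t)/2: now t**2*cos(t)/2 + ∫(-t*cos(t)) dt.
Step 2. Integrate ∫(-t*cos(t)) dt by parts with u = t, dv = (-cos(t)) dt, so v = -sin(t): now t**2*cos(t)/2 - t*sin(t) + ∫(sin(t)) dt.
Step 3. Evaluate the standard form: now t**2*cos(t)/2 - t*sin(t) - cos(t).
Answer: t**2*cos(t)/2 - t*sin(t) - cos(t).


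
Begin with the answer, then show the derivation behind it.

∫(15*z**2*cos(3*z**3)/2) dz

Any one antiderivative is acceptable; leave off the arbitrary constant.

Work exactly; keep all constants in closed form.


The answer is 5*sin(3*z**3)/6.
Step 1. Substitute u = z**3, turning ∫(15*z**2*cos(3*z**3)/2) dz into ∫(5*cos(3*u)/2) du: now ∫(5*cos(3*u)/2) du.
Step 2. Evaluate the standard form: now 5*sin(3*u)/6.
Step 3. Substitute back u = z**3: now 5*sin(3*z**3)/6.
Answer: 5*sin(3*z**3)/6.


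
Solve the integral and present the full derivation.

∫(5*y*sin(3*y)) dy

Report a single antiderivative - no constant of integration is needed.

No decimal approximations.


Step 1. Integrate ∫(5*y*sin(3*y)) dy by parts with u = y, dv = (5*sin(3*y)) dy, so v = -5*cos(3*y)/3: now -5*y*cos(3*y)/3 + ∫(5*cos(3*y)/3) dy.
Step 2. Evaluate the standard form: now -5*y*cos(3*y)/3 + 5*sin(3*y)/9.
Answer: -5*y*cos(3*y)/3 + 5*sin(3*y)/9.


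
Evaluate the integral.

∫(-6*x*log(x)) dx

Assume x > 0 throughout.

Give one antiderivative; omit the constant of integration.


Answer: -3*x**2*log(x) + 3*x**2/2.


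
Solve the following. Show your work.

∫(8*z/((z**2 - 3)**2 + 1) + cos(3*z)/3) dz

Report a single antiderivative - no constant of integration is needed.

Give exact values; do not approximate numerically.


Step 1. Rewrite: now ∫(8*z/((z**2 - 3)**2 + 1)) dz + ∫(cos(3*z)/3) dz.
Step 2. Substitute u = z**2 - 3, turning ∫(8*z/((z**2 - 3)**2 + 1)) dz into ∫(4/(u**2 + 1)) du: now ∫(4/(u**2 + 1)) du + ∫(cos(3*z)/3) dz.
Step 3. Evaluate the standard form: now 4*atan(u) + ∫(cos(3*z)/3) dz.
Step 4. Substitute back u = z**2 - 3: now 4*atan(z**2 - 3) + ∫(cos(3*z)/3) dz.
Step 5. Evaluate the standard form: now sin(3*z)/9 + 4*atan(z**2 - 3).
Answer: sin(3*z)/9 + 4*atan(z**2 - 3).


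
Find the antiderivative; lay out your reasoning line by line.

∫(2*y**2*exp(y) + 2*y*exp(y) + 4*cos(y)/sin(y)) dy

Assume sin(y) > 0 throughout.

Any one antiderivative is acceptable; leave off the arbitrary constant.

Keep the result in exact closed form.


Step 1. Rewrite: now ∫(2*y*exp(y)) dy + ∫(2*y**2*exp(y)) dy + ∫(4*cos(y)/sin(y)) dy.
Step 2. Integrate ∫(2*y**2*exp(y)) dy by parts with u = y**2, dv = (2*exp(y)) dy, so v = 2*exp(y): now 2*y**2*exp(y) + ∫(-4*y*exp(y)) dy + ∫(2*y*exp(y)) dy + ∫(4*cos(y)/sin(y)) dy.
Step 3. Integrate ∫(-4*y*exp(y)) dy by parts with u = y, dv = (-4*exp(y)) dy, so v = -4*exp(y): now 2*y**2*exp(y) - 4*y*exp(y) + ∫(2*y*exp(y)) dy + ∫(4*cos(y)/sin(y)) dy + ∫(4*exp(y)) dy.
Step 4. Evaluate the standard form: now 2*y**2*exp(y) - 4*y*exp(y) + 4*exp(y) + ∫(2*y*exp(y)) dy + ∫(4*cos(y)/sin(y)) dy.
Step 5. Substitute u = sin(y), turning ∫(4*cos(y)/sin(y)) dy into ∫(4/u) du: now 2*y**2*exp(y) - 4*y*exp(y) + 4*exp(y) + ∫(4/u) du + ∫(2*y*exp(y)) dy.
Step 6. Evaluate the standard form [assuming u > 0]: now 2*y**2*exp(y) - 4*y*exp(y) + 4*exp(y) + 4*log(u) + ∫(2*y*exp(y)) dy.
Step 7. Substitute back u = sin(y): now 2*y**2*exp(y) - 4*y*exp(y) + 4*exp(y) + 4*log(sin(y)) + ∫(2*y*exp(y)) dy.
Step 8. Integrate ∫(2*y*exp(y)) dy by parts with u = y, dv = (2*exp(y)) dy, so v = 2*exp(y): now 2*y**2*exp(y) - 2*y*exp(y) + 4*exp(y) + 4*log(sin(y)) + ∫(-2*exp(y)) dy.
Step 9. Evaluate the standard form: now 2*y**2*exp(y) - 2*y*exp(y) + 2*exp(y) + 4*log(sin(y)).
Answer: 2*y**2*exp(y) - 2*y*exp(y) + 2*exp(y) + 4*log(sin(y)).


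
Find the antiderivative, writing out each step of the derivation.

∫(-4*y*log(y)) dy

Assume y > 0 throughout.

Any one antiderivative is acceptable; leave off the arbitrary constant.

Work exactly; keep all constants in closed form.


Step 1. Integrate ∫(-4*y*log(y)) dy by parts with u = log(y), dv = (-4*y) dy, so v = -2*y**2 [assuming y > 0]: now -2*y**2*log(y) + ∫(2*y) dy.
Step 2. Evaluate the standard form: now -2*y**2*log(y) + y**2.
Answer: -2*y**2*log(y) + y**2.


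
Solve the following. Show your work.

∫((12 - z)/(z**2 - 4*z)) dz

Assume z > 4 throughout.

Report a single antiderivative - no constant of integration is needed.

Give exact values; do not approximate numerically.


Step 1. Decompose ∫((12 - z)/(z**2 - 4*z)) dz by partial fractions, (12 - z)/(z**2 - 4*z) = 2/(z - 4) - 3/z: now ∫(-3/z) dz + ∫(2/(z - 4)) dz.
Step 2. Evaluate the standard form [assuming z > 0]: now -3*log(z) + ∫(2/(z - 4)) dz.
Step 3. Evaluate the standard form [assuming z > 4]: now -3*log(z) + 2*log(z - 4).
Answer: -3*log(z) + 2*log(z - 4).


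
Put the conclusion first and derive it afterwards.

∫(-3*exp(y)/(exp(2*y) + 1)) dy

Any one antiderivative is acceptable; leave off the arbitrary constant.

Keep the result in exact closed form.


The answer is -3*atan(exp(y)).
Step 1. Substitute u = exp(y), turning ∫(-3*exp(y)/(exp(2*y) + 1)) dy into ∫(-3/(u**2 + 1)) du: now ∫(-3/(u**2 + 1)) du.
Step 2. Evaluate the standard form: now -3*atan(u).
Step 3. Substitute back u = exp(y): now -3*atan(exp(y)).
Answer: -3*atan(exp(y)).


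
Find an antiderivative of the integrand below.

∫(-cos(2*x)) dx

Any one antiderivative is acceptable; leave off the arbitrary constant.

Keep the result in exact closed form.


Answer: -sin(2*x)/2.


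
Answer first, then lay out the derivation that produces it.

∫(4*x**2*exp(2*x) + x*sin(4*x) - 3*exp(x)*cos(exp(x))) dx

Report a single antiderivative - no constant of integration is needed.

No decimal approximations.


The answer is 2*x**2*exp(2*x) - 2*x*exp(2*x) - x*cos(4*x)/4 + exp(2*x) + sin(4*x)/16 - 3*sin(exp(x)).
Step 1. Rewrite: now ∫(x*sin(4*x)) dx + ∫(4*x**2*exp(2*x)) dx + ∫(-3*exp(x)*cos(exp(x))) dx.
Step 2. Substitute u = exp(x), turning ∫(-3*exp(x)*cos(exp(x))) dx into ∫(-3*cos(u)) du: now ∫(x*sin(4*x)) dx + ∫(4*x**2*exp(2*x)) dx + ∫(-3*cos(u)) du.
Step 3. Evaluate the standard form: now -3*sin(u) + ∫(x*sin(4*x)) dx + ∫(4*x**2*exp(2*x)) dx.
Step 4. Substitute back u = exp(x): now -3*sin(exp(x)) + ∫(x*sin(4*x)) dx + ∫(4*x**2*exp(2*x)) dx.
Step 5. Integrate ∫(4*x**2*exp(2*x)) dx by parts with u = x**2, dv = (4*exp(2*x)) dx, so v = 2*exp(2*x): now 2*x**2*exp(2*x) - 3*sin(exp(x)) + ∫(-4*x*exp(2*x)) dx + ∫(x*sin(4*x)) dx.
Step 6. Integrate ∫(-4*x*exp(2*x)) dx by parts with u = x, dv = (-4*exp(2*x)) dx, so v = -2*exp(2*x): now 2*x**2*exp(2*x) - 2*x*exp(2*x) - 3*sin(exp(x)) + ∫(x*sin(4*x)) dx + ∫(2*exp(2*x)) dx.
Step 7. Evaluate the standard form: now 2*x**2*exp(2*x) - 2*x*exp(2*x) + exp(2*x) - 3*sin(exp(x)) + ∫(x*sin(4*x)) dx.
Step 8. Integrate ∫(x*sin(4*x)) dx by parts with u = x, dv = (sin(4*x)) dx, so v = -cos(4*x)/4: now 2*x**2*exp(2*x) - 2*x*exp(2*x) - x*cos(4*x)/4 + exp(2*x) - 3*sin(exp(x)) + ∫(cos(4*x)/4) dx.
Step 9. Evaluate the standard form: now 2*x**2*exp(2*x) - 2*x*exp(2*x) - x*cos(4*x)/4 + exp(2*x) + sin(4*x)/16 - 3*sin(exp(x)).
Answer: 2*x**2*exp(2*x) - 2*x*exp(2*x) - x*cos(4*x)/4 + exp(2*x) + sin(4*x)/16 - 3*sin(exp(x)).


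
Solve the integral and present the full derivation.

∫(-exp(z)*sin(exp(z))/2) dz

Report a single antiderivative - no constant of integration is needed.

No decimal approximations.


Step 1. Substitute u = exp(z), turning ∫(-exp(z)*sin(exp(z))/2) dz into ∫(-sin(u)/2) du: now ∫(-sin(u)/2) du.
Step 2. Evaluate the standard form: now cos(u)/2.
Step 3. Substitute back u = exp(z): now cos(exp(z))/2.
Answer: cos(exp(z))/2.


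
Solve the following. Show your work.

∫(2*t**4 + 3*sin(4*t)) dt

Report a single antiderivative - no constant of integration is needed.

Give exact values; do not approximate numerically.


Step 1. Rewrite: now ∫(2*t**4) dt + ∫(3*sin(4*t)) dt.
Step 2. Evaluate the standard form: now 2*t**5/5 + ∫(3*sin(4*t)) dt.
Step 3. Evaluate the standard form: now 2*t**5/5 - 3*cos(4*t)/4.
Answer: 2*t**5/5 - 3*cos(4*t)/4.


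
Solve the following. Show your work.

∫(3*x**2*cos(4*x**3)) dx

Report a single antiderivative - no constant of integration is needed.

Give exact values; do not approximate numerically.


Step 1. Substitute u = x**3, turning ∫(3*x**2*cos(4*x**3)) dx into ∫(cos(4*u)) du: now ∫(cos(4*u)) du.
Step 2. Evaluate the standard form: now sin(4*u)/4.
Step 3. Substitute back u = x**3: now sin(4*x**3)/4.
Answer: sin(4*x**3)/4.


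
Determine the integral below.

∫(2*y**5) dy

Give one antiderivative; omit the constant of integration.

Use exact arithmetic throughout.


Answer: y**6/3.


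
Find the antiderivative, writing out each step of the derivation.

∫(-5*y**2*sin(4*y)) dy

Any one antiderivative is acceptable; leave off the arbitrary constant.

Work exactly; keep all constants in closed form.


Step 1. Integrate ∫(-5*y**2*sin(4*y)) dy by parts with u = y**2, dv = (-5*sin(4*y)) dy, so v = 5*cos(4*y)/4: now 5*y**2*cos(4*y)/4 + ∫(-5*y*cos(4*y)/2) dy.
Step 2. Integrate ∫(-5*y*cos(4*y)/2) dy by parts with u = y, dv = (-5*cos(4*y)/2) dy, so v = -5*sin(4*y)/8: now 5*y**2*cos(4*y)/4 - 5*y*sin(4*y)/8 + ∫(5*sin(4*y)/8) dy.
Step 3. Evaluate the standard form: now 5*y**2*cos(4*y)/4 - 5*y*sin(4*y)/8 - 5*cos(4*y)/32.
Answer: 5*y**2*cos(4*y)/4 - 5*y*sin(4*y)/8 - 5*cos(4*y)/32.


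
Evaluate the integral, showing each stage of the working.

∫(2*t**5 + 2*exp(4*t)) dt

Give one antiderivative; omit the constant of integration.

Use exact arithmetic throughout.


Step 1. Rewrite: now ∫(2*t**5) dt + ∫(2*exp(4*t)) dt.
Step 2. Evaluate the standard form: now t**6/3 + ∫(2*exp(4*t)) dt.
Step 3. Evaluate the standard form: now t**6/3 + exp(4*t)/2.
Answer: t**6/3 + exp(4*t)/2.


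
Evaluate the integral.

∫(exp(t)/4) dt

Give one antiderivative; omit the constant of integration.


Answer: exp(t)/4.


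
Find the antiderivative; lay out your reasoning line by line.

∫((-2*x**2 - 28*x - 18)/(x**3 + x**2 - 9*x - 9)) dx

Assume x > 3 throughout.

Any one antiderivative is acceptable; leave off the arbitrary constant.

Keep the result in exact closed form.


Step 1. Decompose ∫((-2*x**2 - 28*x - 18)/(x**3 + x**2 - 9*x - 9)) dx by partial fractions, (-2*x**2 - 28*x - 18)/(x**3 + x**2 - 9*x - 9) = 4/(x + 3) - 1/(x + 1) - 5/(x - 3): now ∫(-5/(x - 3)) dx + ∫(-1/(x + 1)) dx + ∫(4/(x + 3)) dx.
Step 2. Evaluate the standard form [assuming x > 3]: now -5*log(x - 3) + ∫(-1/(x + 1)) dx + ∫(4/(x + 3)) dx.
Step 3. Evaluate the standard form [assuming x > -3]: now -5*log(x - 3) + 4*log(x + 3) + ∫(-1/(x + 1)) dx.
Step 4. Evaluate the standard form [assuming x > -1]: now -5*log(x - 3) - log(x + 1) + 4*log(x + 3).
Answer: -5*log(x - 3) - log(x + 1) + 4*log(x + 3).


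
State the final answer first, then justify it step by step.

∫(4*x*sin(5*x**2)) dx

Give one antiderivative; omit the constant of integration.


The answer is -2*cos(5*x**2)/5.
Step 1. Substitute u = x**2, turning ∫(4*x*sin(5*x**2)) dx into ∫(2*sin(5*u)) du: now ∫(2*sin(5*u)) du.
Step 2. Evaluate the standard form: now -2*cos(5*u)/5.
Step 3. Substitute back u = x**2: now -2*cos(5*x**2)/5.
Answer: -2*cos(5*x**2)/5.


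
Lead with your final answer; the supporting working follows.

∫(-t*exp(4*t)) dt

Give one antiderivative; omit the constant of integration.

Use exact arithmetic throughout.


The answer is -t*exp(4*t)/4 + exp(4*t)/16.
Step 1. Integrate ∫(-t*exp(4*t)) dt by parts with u = t, dv = (-exp(4*t)) dt, so v = -exp(4*t)/4: now -t*exp(4*t)/4 + ∫(exp(4*t)/4) dt.
Step 2. Evaluate the standard form: now -t*exp(4*t)/4 + exp(4*t)/16.
Answer: -t*exp(4*t)/4 + exp(4*t)/16.


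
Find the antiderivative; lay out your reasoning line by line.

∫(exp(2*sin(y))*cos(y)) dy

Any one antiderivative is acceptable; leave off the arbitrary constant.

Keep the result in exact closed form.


Step 1. Substitute u = sin(y), turning ∫(exp(2*sin(y))*cos(y)) dy into ∫(exp(2*u)) du: now ∫(exp(2*u)) du.
Step 2. Evaluate the standard form: now exp(2*u)/2.
Step 3. Substitute back u = sin(y): now exp(2*sin(y))/2.
Answer: exp(2*sin(y))/2.


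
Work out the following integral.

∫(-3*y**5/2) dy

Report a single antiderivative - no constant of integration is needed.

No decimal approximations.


Answer: -y**6/4.


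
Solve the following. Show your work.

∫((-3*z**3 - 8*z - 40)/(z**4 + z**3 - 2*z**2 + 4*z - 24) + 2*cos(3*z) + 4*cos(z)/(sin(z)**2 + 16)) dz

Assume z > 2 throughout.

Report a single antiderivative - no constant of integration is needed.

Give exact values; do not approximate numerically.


Step 1. Rewrite: now ∫(4*cos(z)/(sin(z)**2 + 16)) dz + ∫((-3*z**3 - 8*z - 40)/(z**4 + z**3 - 2*z**2 + 4*z - 24)) dz + ∫(2*cos(3*z)) dz.
Step 2. Substitute u = sin(z), turning ∫(4*cos(z)/(sin(z)**2 + 16)) dz into ∫(4/(u**2 + 16)) du: now ∫((-3*z**3 - 8*z - 40)/(z**4 + z**3 - 2*z**2 + 4*z - 24)) dz + ∫(4/(u**2 + 16)) du + ∫(2*cos(3*z)) dz.
Step 3. Evaluate the standard form: now atan(u/4) + ∫((-3*z**3 - 8*z - 40)/(z**4 + z**3 - 2*z**2 + 4*z - 24)) dz + ∫(2*cos(3*z)) dz.
Step 4. Substitute back u = sin(z): now atan(sin(z)/4) + ∫((-3*z**3 - 8*z - 40)/(z**4 + z**3 - 2*z**2 + 4*z - 24)) dz + ∫(2*cos(3*z)) dz.
Step 5. Decompose ∫((-3*z**3 - 8*z - 40)/(z**4 + z**3 - 2*z**2 + 4*z - 24)) dz by partial fractions, (-3*z**3 - 8*z - 40)/(z**4 + z**3 - 2*z**2 + 4*z - 24) = 4/(z**2 + 4) - 1/(z + 3) - 2/(z - 2): now atan(sin(z)/4) + ∫(-2/(z - 2)) dz + ∫(-1/(z + 3)) dz + ∫(4/(z**2 + 4)) dz + ∫(2*cos(3*z)) dz.
Step 6. Evaluate the standard form [assuming z > -3]: now -log(z + 3) + atan(sin(z)/4) + ∫(-2/(z - 2)) dz + ∫(4/(z**2 + 4)) dz + ∫(2*cos(3*z)) dz.
Step 7. Evaluate the standard form [assuming z > 2]: now -2*log(z - 2) - log(z + 3) + atan(sin(z)/4) + ∫(4/(z**2 + 4)) dz + ∫(2*cos(3*z)) dz.
Step 8. Evaluate the standard form: now -2*log(z - 2) - log(z + 3) + 2*atan(z/2) + atan(sin(z)/4) + ∫(2*cos(3*z)) dz.
Step 9. Evaluate the standard form: now -2*log(z - 2) - log(z + 3) + 2*sin(3*z)/3 + 2*atan(z/2) + atan(sin(z)/4).
Answer: -2*log(z - 2) - log(z + 3) + 2*sin(3*z)/3 + 2*atan(z/2) + atan(sin(z)/4).


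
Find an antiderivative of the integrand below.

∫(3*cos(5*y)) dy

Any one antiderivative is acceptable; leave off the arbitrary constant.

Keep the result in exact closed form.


Answer: 3*sin(5*y)/5.


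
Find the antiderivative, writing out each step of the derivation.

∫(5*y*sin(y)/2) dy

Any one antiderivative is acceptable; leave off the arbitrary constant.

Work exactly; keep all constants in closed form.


Step 1. Integrate ∫(5*y*sin(y)/2) dy by parts with u = y, dv = (5*sin(y)/2) dy, so v = -5*cos(y)/2: now -5*y*cos(y)/2 + ∫(5*cos(y)/2) dy.
Step 2. Evaluate the standard form: now -5*y*cos(y)/2 + 5*sin(y)/2.
Answer: -5*y*cos(y)/2 + 5*sin(y)/2.


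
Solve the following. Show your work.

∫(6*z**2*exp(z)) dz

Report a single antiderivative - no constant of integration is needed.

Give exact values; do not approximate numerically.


Step 1. Integrate ∫(6*z**2*exp(z)) dz by parts with u = z**2, dv = (6*exp(z)) dz, so v = 6*exp(z): now 6*z**2*exp(z) + ∫(-12*z*exp(z)) dz.
Step 2. Integrate ∫(-12*z*exp(z)) dz by parts with u = z, dv = (-12*exp(z)) dz, so v = -12*exp(z): now 6*z**2*exp(z) - 12*z*exp(z) + ∫(12*exp(z)) dz.
Step 3. Evaluate the standard form: now 6*z**2*exp(z) - 12*z*exp(z) + 12*exp(z).
Answer: 6*z**2*exp(z) - 12*z*exp(z) + 12*exp(z).


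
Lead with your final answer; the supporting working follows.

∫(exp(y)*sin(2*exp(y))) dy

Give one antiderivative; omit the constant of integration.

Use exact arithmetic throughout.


The answer is -cos(2*exp(y))/2.
Step 1. Substitute u = exp(y), turning ∫(exp(y)*sin(2*exp(y))) dy into ∫(sin(2*u)) du: now ∫(sin(2*u)) du.
Step 2. Evaluate the standard form: now -cos(2*u)/2.
Step 3. Substitute back u = exp(y): now -cos(2*exp(y))/2.
Answer: -cos(2*exp(y))/2.


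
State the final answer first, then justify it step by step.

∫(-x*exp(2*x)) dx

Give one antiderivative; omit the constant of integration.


The answer is -x*exp(2*x)/2 + exp(2*x)/4.
Step 1. Integrate ∫(-x*exp(2*x)) dx by parts with u = x, dv = (-exp(2*x)) dx, so v = -exp(2*x)/2: now -x*exp(2*x)/2 + ∫(exp(2*x)/2) dx.
Step 2. Evaluate the standard form: now -x*exp(2*x)/2 + exp(2*x)/4.
Answer: -x*exp(2*x)/2 + exp(2*x)/4.


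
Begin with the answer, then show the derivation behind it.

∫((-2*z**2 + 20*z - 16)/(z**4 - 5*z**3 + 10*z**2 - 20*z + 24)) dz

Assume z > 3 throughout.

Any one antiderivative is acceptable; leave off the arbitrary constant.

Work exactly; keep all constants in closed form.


The answer is 2*log(z - 3) - 2*log(z - 2) - 2*atan(z/2).
Step 1. Decompose ∫((-2*z**2 + 20*z - 16)/(z**4 - 5*z**3 + 10*z**2 - 20*z + 24)) dz by partial fractions, (-2*z**2 + 20*z - 16)/(z**4 - 5*z**3 + 10*z**2 - 20*z + 24) = -4/(z**2 + 4) - 2/(z - 2) + 2/(z - 3): now ∫(2/(z - 3)) dz + ∫(-2/(z - 2)) dz + ∫(-4/(z**2 + 4)) dz.
Step 2. Evaluate the standard form [assuming z > 2]: now -2*log(z - 2) + ∫(2/(z - 3)) dz + ∫(-4/(z**2 + 4)) dz.
Step 3. Evaluate the standard form [assuming z > 3]: now 2*log(z - 3) - 2*log(z - 2) + ∫(-4/(z**2 + 4)) dz.
Step 4. Evaluate the standard form: now 2*log(z - 3) - 2*log(z - 2) - 2*atan(z/2).
Answer: 2*log(z - 3) - 2*log(z - 2) - 2*atan(z/2).


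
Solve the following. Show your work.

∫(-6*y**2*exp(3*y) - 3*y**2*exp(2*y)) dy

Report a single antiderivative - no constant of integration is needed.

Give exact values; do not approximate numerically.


Step 1. Rewrite: now ∫(-3*y**2*exp(2*y)) dy + ∫(-6*y**2*exp(3*y)) dy.
Step 2. Integrate ∫(-3*y**2*exp(2*y)) dy by parts with u = y**2, dv = (-3*exp(2*y)) dy, so v = -3*exp(2*y)/2: now -3*y**2*exp(2*y)/2 + ∫(3*y*exp(2*y)) dy + ∫(-6*y**2*exp(3*y)) dy.
Step 3. Integrate ∫(3*y*exp(2*y)) dy by parts with u = y, dv = (3*exp(2*y)) dy, so v = 3*exp(2*y)/2: now -3*y**2*exp(2*y)/2 + 3*y*exp(2*y)/2 + ∫(-6*y**2*exp(3*y)) dy + ∫(-3*exp(2*y)/2) dy.
Step 4. Evaluate the standard form: now -3*y**2*exp(2*y)/2 + 3*y*exp(2*y)/2 - 3*exp(2*y)/4 + ∫(-6*y**2*exp(3*y)) dy.
Step 5. Integrate ∫(-6*y**2*exp(3*y)) dy by parts with u = y**2, dv = (-6*exp(3*y)) dy, so v = -2*exp(3*y): now -2*y**2*exp(3*y) - 3*y**2*exp(2*y)/2 + 3*y*exp(2*y)/2 - 3*exp(2*y)/4 + ∫(4*y*exp(3*y)) dy.
Step 6. Integrate ∫(4*y*exp(3*y)) dy by parts with u = y, dv = (4*exp(3*y)) dy, so v = 4*exp(3*y)/3: now -2*y**2*exp(3*y) - 3*y**2*exp(2*y)/2 + 4*y*exp(3*y)/3 + 3*y*exp(2*y)/2 - 3*exp(2*y)/4 + ∫(-4*exp(3*y)/3) dy.
Step 7. Evaluate the standard form: now -2*y**2*exp(3*y) - 3*y**2*exp(2*y)/2 + 4*y*exp(3*y)/3 + 3*y*exp(2*y)/2 - 4*exp(3*y)/9 - 3*exp(2*y)/4.
Answer: -2*y**2*exp(3*y) - 3*y**2*exp(2*y)/2 + 4*y*exp(3*y)/3 + 3*y*exp(2*y)/2 - 4*exp(3*y)/9 - 3*exp(2*y)/4.


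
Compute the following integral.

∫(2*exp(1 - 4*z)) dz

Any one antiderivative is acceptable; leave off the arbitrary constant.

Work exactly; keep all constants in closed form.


Answer: -exp(1 - 4*z)/2.


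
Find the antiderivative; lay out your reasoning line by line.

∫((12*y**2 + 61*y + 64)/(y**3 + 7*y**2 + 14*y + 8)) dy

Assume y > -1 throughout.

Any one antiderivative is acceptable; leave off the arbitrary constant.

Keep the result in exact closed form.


Step 1. Decompose ∫((12*y**2 + 61*y + 64)/(y**3 + 7*y**2 + 14*y + 8)) dy by partial fractions, (12*y**2 + 61*y + 64)/(y**3 + 7*y**2 + 14*y + 8) = 2/(y + 4) + 5/(y + 2) + 5/(y + 1): now ∫(5/(y + 1)) dy + ∫(5/(y + 2)) dy + ∫(2/(y + 4)) dy.
Step 2. Evaluate the standard form [assuming y > -4]: now 2*log(y + 4) + ∫(5/(y + 1)) dy + ∫(5/(y + 2)) dy.
Step 3. Evaluate the standard form [assuming y > -2]: now 5*log(y + 2) + 2*log(y + 4) + ∫(5/(y + 1)) dy.
Step 4. Evaluate the standard form [assuming y > -1]: now 5*log(y + 1) + 5*log(y + 2) + 2*log(y + 4).
Answer: 5*log(y + 1) + 5*log(y + 2) + 2*log(y + 4).


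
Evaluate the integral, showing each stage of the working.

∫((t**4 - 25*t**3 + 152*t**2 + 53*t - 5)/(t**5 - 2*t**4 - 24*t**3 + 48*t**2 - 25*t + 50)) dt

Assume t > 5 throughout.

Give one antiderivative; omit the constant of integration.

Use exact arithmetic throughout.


Step 1. Decompose ∫((t**4 - 25*t**3 + 152*t**2 + 53*t - 5)/(t**5 - 2*t**4 - 24*t**3 + 48*t**2 - 25*t + 50)) dt by partial fractions, (t**4 - 25*t**3 + 152*t**2 + 53*t - 5)/(t**5 - 2*t**4 - 24*t**3 + 48*t**2 - 25*t + 50) = -3/(t**2 + 1) + 4/(t + 5) - 5/(t - 2) + 2/(t - 5): now ∫(2/(t - 5)) dt + ∫(-5/(t - 2)) dt + ∫(4/(t + 5)) dt + ∫(-3/(t**2 + 1)) dt.
Step 2. Evaluate the standard form [assuming t > 5]: now 2*log(t - 5) + ∫(-5/(t - 2)) dt + ∫(4/(t + 5)) dt + ∫(-3/(t**2 + 1)) dt.
Step 3. Evaluate the standard form [assuming t > 2]: now 2*log(t - 5) - 5*log(t - 2) + ∫(4/(t + 5)) dt + ∫(-3/(t**2 + 1)) dt.
Step 4. Evaluate the standard form [assuming t > -5]: now 2*log(t - 5) - 5*log(t - 2) + 4*log(t + 5) + ∫(-3/(t**2 + 1)) dt.
Step 5. Evaluate the standard form: now 2*log(t - 5) - 5*log(t - 2) + 4*log(t + 5) - 3*atan(t).
Answer: 2*log(t - 5) - 5*log(t - 2) + 4*log(t + 5) - 3*atan(t).


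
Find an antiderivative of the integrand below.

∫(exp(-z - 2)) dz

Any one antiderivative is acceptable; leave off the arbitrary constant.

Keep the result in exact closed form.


Answer: -exp(-z - 2).


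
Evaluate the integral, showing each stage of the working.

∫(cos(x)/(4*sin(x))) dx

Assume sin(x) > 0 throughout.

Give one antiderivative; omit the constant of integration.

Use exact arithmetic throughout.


Step 1. Substitute u = sin(x), turning ∫(cos(x)/(4*sin(x))) dx into ∫(1/(4*u)) du: now ∫(1/(4*u)) du.
Step 2. Evaluate the standard form [assuming u > 0]: now log(u)/4.
Step 3. Substitute back u = sin(x): now log(sin(x))/4.
Answer: log(sin(x))/4.


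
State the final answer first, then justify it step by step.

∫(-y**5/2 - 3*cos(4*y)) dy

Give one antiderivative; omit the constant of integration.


The answer is -y**6/12 - 3*sin(4*y)/4.
Step 1. Rewrite: now ∫(-y**5/2) dy + ∫(-3*cos(4*y)) dy.
Step 2. Evaluate the standard form: now -3*sin(4*y)/4 + ∫(-y**5/2) dy.
Step 3. Evaluate the standard form: now -y**6/12 - 3*sin(4*y)/4.
Answer: -y**6/12 - 3*sin(4*y)/4.


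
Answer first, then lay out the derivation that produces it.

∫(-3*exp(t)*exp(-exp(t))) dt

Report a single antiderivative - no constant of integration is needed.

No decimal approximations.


The answer is 3*exp(-exp(t)).
Step 1. Substitute u = exp(t), turning ∫(-3*exp(t)*exp(-exp(t))) dt into ∫(-3*exp(-u)) du: now ∫(-3*exp(-u)) du.
Step 2. Evaluate the standard form: now 3*exp(-u).
Step 3. Substitute back u = exp(t): now 3*exp(-exp(t)).
Answer: 3*exp(-exp(t)).


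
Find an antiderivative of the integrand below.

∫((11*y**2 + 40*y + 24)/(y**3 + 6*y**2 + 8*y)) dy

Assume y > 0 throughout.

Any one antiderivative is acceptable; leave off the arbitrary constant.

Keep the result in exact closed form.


Answer: 3*log(y) + 3*log(y + 2) + 5*log(y + 4).


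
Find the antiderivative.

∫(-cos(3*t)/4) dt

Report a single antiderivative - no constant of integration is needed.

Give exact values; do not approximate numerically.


Answer: -sin(3*t)/12.


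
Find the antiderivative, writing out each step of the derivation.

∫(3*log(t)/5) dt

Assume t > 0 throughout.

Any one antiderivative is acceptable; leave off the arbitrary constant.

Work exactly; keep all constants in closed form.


Step 1. Integrate ∫(3*log(t)/5) dt by parts with u = log(t), dv = (3/5) dt, so v = 3*t/5 [assuming t > 0]: now 3*t*log(t)/5 + ∫(-3/5) dt.
Step 2. Evaluate the standard form: now 3*t*log(t)/5 - 3*t/5.
Answer: 3*t*log(t)/5 - 3*t/5.


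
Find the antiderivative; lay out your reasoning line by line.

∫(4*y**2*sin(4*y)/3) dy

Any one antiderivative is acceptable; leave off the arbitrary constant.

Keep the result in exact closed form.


Step 1. Integrate ∫(4*y**2*sin(4*y)/3) dy by parts with u = y**2, dv = (4*sin(4*y)/3) dy, so v = -cos(4*y)/3: now -y**2*cos(4*y)/3 + ∫(2*y*cos(4*y)/3) dy.
Step 2. Integrate ∫(2*y*cos(4*y)/3) dy by parts with u = y, dv = (2*cos(4*y)/3) dy, so v = sin(4*y)/6: now -y**2*cos(4*y)/3 + y*sin(4*y)/6 + ∫(-sin(4*y)/6) dy.
Step 3. Evaluate the standard form: now -y**2*cos(4*y)/3 + y*sin(4*y)/6 + cos(4*y)/24.
Answer: -y**2*cos(4*y)/3 + y*sin(4*y)/6 + cos(4*y)/24.


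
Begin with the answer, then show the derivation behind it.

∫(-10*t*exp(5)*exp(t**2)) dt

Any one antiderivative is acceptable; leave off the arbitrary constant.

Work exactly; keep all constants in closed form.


The answer is -5*exp(t**2 + 5).
Step 1. Substitute u = t**2 + 5, turning ∫(-10*t*exp(5)*exp(t**2)) dt into ∫(-5*exp(u)) du: now ∫(-5*exp(u)) du.
Step 2. Evaluate the standard form: now -5*exp(u).
Step 3. Substitute back u = t**2 + 5: now -5*exp(t**2 + 5).
Answer: -5*exp(t**2 + 5).


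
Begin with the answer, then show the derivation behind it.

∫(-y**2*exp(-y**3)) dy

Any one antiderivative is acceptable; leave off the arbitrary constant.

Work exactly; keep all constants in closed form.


The answer is exp(-y**3)/3.
Step 1. Substitute u = y**3, turning ∫(-y**2*exp(-y**3)) dy into ∫(-exp(-u)/3) du: now ∫(-exp(-u)/3) du.
Step 2. Evaluate the standard form: now exp(-u)/3.
Step 3. Substitute back u = y**3: now exp(-y**3)/3.
Answer: exp(-y**3)/3.


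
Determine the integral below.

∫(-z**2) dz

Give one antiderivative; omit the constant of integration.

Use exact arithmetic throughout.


Answer: -z**3/3.


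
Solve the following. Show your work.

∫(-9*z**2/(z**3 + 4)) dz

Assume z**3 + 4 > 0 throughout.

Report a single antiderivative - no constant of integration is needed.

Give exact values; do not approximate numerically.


Step 1. Substitute u = z**3 + 4, turning ∫(-9*z**2/(z**3 + 4)) dz into ∫(-3/u) du: now ∫(-3/u) du.
Step 2. Evaluate the standard form [assuming u > 0]: now -3*log(u).
Step 3. Substitute back u = z**3 + 4: now -3*log(z**3 + 4).
Answer: -3*log(z**3 + 4).


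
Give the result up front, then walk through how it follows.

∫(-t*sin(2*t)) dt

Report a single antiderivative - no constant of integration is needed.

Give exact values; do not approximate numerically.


The answer is t*cos(2*t)/2 - sin(2*t)/4.
Step 1. Integrate ∫(-t*sin(2*t)) dt by parts with u = t, dv = (-sin(2*t)) dt, so v = cos(2*t)/2: now t*cos(2*t)/2 + ∫(-cos(2*t)/2) dt.
Step 2. Evaluate the standard form: now t*cos(2*t)/2 - sin(2*t)/4.
Answer: t*cos(2*t)/2 - sin(2*t)/4.


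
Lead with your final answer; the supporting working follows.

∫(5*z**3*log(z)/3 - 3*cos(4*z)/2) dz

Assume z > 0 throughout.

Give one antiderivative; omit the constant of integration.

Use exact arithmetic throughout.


The answer is 5*z**4*log(z)/12 - 5*z**4/48 - 3*sin(4*z)/8.
Step 1. Rewrite: now ∫(5*z**3*log(z)/3) dz + ∫(-3*cos(4*z)/2) dz.
Step 2. Evaluate the standard form: now -3*sin(4*z)/8 + ∫(5*z**3*log(z)/3) dz.
Step 3. Integrate ∫(5*z**3*log(z)/3) dz by parts with u = log(z), dv = (5*z**3/3) dz, so v = 5*z**4/12 [assuming z > 0]: now 5*z**4*log(z)/12 - 3*sin(4*z)/8 + ∫(-5*z**3/12) dz.
Step 4. Evaluate the standard form: now 5*z**4*log(z)/12 - 5*z**4/48 - 3*sin(4*z)/8.
Answer: 5*z**4*log(z)/12 - 5*z**4/48 - 3*sin(4*z)/8.


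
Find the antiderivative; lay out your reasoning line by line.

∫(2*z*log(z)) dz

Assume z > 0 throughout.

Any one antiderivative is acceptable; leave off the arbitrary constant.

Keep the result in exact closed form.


Step 1. Integrate ∫(2*z*log(z)) dz by parts with u = log(z), dv = (2*z) dz, so v = z**2 [assuming z > 0]: now z**2*log(z) + ∫(-z) dz.
Step 2. Evaluate the standard form: now z**2*log(z) - z**2/2.
Answer: z**2*log(z) - z**2/2.


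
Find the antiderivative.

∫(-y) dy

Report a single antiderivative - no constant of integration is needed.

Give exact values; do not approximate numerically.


Answer: -y**2/2.


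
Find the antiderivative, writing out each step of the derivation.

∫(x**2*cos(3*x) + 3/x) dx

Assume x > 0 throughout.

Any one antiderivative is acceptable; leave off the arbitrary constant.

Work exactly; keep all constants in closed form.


Step 1. Rewrite: now ∫(3/x) dx + ∫(x**2*cos(3*x)) dx.
Step 2. Evaluate the standard form [assuming x > 0]: now 3*log(x) + ∫(x**2*cos(3*x)) dx.
Step 3. Integrate ∫(x**2*cos(3*x)) dx by parts with u = x**2, dv = (cos(3*x)) dx, so v = sin(3*x)/3: now x**2*sin(3*x)/3 + 3*log(x) + ∫(-2*x*sin(3*x)/3) dx.
Step 4. Integrate ∫(-2*x*sin(3*x)/3) dx by parts with u = x, dv = (-2*sin(3*x)/3) dx, so v = 2*cos(3*x)/9: now x**2*sin(3*x)/3 + 2*x*cos(3*x)/9 + 3*log(x) + ∫(-2*cos(3*x)/9) dx.
Step 5. Evaluate the standard form: now x**2*sin(3*x)/3 + 2*x*cos(3*x)/9 + 3*log(x) - 2*sin(3*x)/27.
Answer: x**2*sin(3*x)/3 + 2*x*cos(3*x)/9 + 3*log(x) - 2*sin(3*x)/27.


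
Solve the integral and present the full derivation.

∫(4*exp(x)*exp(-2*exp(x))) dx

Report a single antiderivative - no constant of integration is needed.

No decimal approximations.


Step 1. Substitute u = exp(x), turning ∫(4*exp(x)*exp(-2*exp(x))) dx into ∫(4*exp(-2*u)) du: now ∫(4*exp(-2*u)) du.
Step 2. Evaluate the standard form: now -2*exp(-2*u).
Step 3. Substitute back u = exp(x): now -2*exp(-2*exp(x)).
Answer: -2*exp(-2*exp(x)).


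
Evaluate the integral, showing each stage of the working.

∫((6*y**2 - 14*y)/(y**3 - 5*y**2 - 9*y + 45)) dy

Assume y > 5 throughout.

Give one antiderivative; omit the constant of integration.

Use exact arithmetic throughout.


Step 1. Decompose ∫((6*y**2 - 14*y)/(y**3 - 5*y**2 - 9*y + 45)) dy by partial fractions, (6*y**2 - 14*y)/(y**3 - 5*y**2 - 9*y + 45) = 2/(y + 3) - 1/(y - 3) + 5/(y - 5): now ∫(5/(y - 5)) dy + ∫(-1/(y - 3)) dy + ∫(2/(y + 3)) dy.
Step 2. Evaluate the standard form [assuming y > 5]: now 5*log(y - 5) + ∫(-1/(y - 3)) dy + ∫(2/(y + 3)) dy.
Step 3. Evaluate the standard form [assuming y > -3]: now 5*log(y - 5) + 2*log(y + 3) + ∫(-1/(y - 3)) dy.
Step 4. Evaluate the standard form [assuming y > 3]: now 5*log(y - 5) - log(y - 3) + 2*log(y + 3).
Answer: 5*log(y - 5) - log(y - 3) + 2*log(y + 3).


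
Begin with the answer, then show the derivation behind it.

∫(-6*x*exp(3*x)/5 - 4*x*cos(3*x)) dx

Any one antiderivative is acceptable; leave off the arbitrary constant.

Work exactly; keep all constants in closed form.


The answer is -2*x*exp(3*x)/5 - 4*x*sin(3*x)/3 + 2*exp(3*x)/15 - 4*cos(3*x)/9.
Step 1. Rewrite: now ∫(-6*x*exp(3*x)/5) dx + ∫(-4*x*cos(3*x)) dx.
Step 2. Integrate ∫(-4*x*cos(3*x)) dx by parts with u = x, dv = (-4*cos(3*x)) dx, so v = -4*sin(3*x)/3: now -4*x*sin(3*x)/3 + ∫(-6*x*exp(3*x)/5) dx + ∫(4*sin(3*x)/3) dx.
Step 3. Evaluate the standard form: now -4*x*sin(3*x)/3 - 4*cos(3*x)/9 + ∫(-6*x*exp(3*x)/5) dx.
Step 4. Integrate ∫(-6*x*exp(3*x)/5) dx by parts with u = x, dv = (-6*exp(3*x)/5) dx, so v = -2*exp(3*x)/5: now -2*x*exp(3*x)/5 - 4*x*sin(3*x)/3 - 4*cos(3*x)/9 + ∫(2*exp(3*x)/5) dx.
Step 5. Evaluate the standard form: now -2*x*exp(3*x)/5 - 4*x*sin(3*x)/3 + 2*exp(3*x)/15 - 4*cos(3*x)/9.
Answer: -2*x*exp(3*x)/5 - 4*x*sin(3*x)/3 + 2*exp(3*x)/15 - 4*cos(3*x)/9.


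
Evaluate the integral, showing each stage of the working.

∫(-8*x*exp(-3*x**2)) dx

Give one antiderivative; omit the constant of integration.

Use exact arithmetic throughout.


Step 1. Substitute u = x**2, turning ∫(-8*x*exp(-3*x**2)) dx into ∫(-4*exp(-3*u)) du: now ∫(-4*exp(-3*u)) du.
Step 2. Evaluate the standard form: now 4*exp(-3*u)/3.
Step 3. Substitute back u = x**2: now 4*exp(-3*x**2)/3.
Answer: 4*exp(-3*x**2)/3.


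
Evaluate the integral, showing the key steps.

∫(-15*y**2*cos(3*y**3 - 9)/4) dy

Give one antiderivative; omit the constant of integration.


Step 1. Substitute u = y**3 - 3, turning ∫(-15*y**2*cos(3*y**3 - 9)/4) dy into ∫(-5*cos(3*u)/4) du: now ∫(-5*cos(3*u)/4) du.
Step 2. Evaluate the standard form: now -5*sin(3*u)/12.
Step 3. Substitute back u = y**3 - 3: now -5*sin(3*y**3 - 9)/12.
Answer: -5*sin(3*y**3 - 9)/12.


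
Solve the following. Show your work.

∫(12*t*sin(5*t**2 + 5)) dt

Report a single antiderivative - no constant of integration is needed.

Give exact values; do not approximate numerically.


Step 1. Substitute u = t**2 + 1, turning ∫(12*t*sin(5*t**2 + 5)) dt into ∫(6*sin(5*u)) du: now ∫(6*sin(5*u)) du.
Step 2. Evaluate the standard form: now -6*cos(5*u)/5.
Step 3. Substitute back u = t**2 + 1: now -6*cos(5*t**2 + 5)/5.
Answer: -6*cos(5*t**2 + 5)/5.


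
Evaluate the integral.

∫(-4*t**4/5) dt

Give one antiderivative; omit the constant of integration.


Answer: -4*t**5/25.


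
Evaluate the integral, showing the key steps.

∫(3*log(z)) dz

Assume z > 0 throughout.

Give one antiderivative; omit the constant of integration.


Step 1. Integrate ∫(3*log(z)) dz by parts with u = log(z), dv = (3) dz, so v = 3*z [assuming z > 0]: now 3*z*log(z) + ∫(-3) dz.
Step 2. Evaluate the standard form: now 3*z*log(z) - 3*z.
Answer: 3*z*log(z) - 3*z.


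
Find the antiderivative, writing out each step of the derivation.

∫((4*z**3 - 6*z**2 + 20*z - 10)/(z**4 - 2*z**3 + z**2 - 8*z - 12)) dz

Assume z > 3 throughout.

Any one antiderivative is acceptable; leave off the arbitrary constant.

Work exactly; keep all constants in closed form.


Step 1. Decompose ∫((4*z**3 - 6*z**2 + 20*z - 10)/(z**4 - 2*z**3 + z**2 - 8*z - 12)) dz by partial fractions, (4*z**3 - 6*z**2 + 20*z - 10)/(z**4 - 2*z**3 + z**2 - 8*z - 12) = -2/(z**2 + 4) + 2/(z + 1) + 2/(z - 3): now ∫(2/(z - 3)) dz + ∫(2/(z + 1)) dz + ∫(-2/(z**2 + 4)) dz.
Step 2. Evaluate the standard form [assuming z > -1]: now 2*log(z + 1) + ∫(2/(z - 3)) dz + ∫(-2/(z**2 + 4)) dz.
Step 3. Evaluate the standard form [assuming z > 3]: now 2*log(z - 3) + 2*log(z + 1) + ∫(-2/(z**2 + 4)) dz.
Step 4. Evaluate the standard form: now 2*log(z - 3) + 2*log(z + 1) - atan(z/2).
Answer: 2*log(z - 3) + 2*log(z + 1) - atan(z/2).
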